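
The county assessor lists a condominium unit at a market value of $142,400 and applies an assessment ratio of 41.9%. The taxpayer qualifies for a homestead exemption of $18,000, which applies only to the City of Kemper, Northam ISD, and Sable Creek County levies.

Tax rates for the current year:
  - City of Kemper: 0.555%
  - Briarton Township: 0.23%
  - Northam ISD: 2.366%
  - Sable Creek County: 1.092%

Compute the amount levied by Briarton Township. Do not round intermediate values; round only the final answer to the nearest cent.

$137.23

Assessed value = $142,400 × 0.419 = $59,665.6
Briarton Township taxable value = $59,665.6 (exemption does not apply)
Briarton Township levy = $59,665.6 × 0.0023 = $137.23088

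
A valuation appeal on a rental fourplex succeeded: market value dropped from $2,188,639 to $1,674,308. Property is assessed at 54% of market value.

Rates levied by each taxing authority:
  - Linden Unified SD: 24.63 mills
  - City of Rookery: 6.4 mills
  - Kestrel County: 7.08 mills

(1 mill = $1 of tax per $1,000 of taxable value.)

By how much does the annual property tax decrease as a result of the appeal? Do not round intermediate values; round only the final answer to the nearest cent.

Old assessed value = $2,188,639 × 0.54 = $1,181,865.06
New assessed value = $1,674,308 × 0.54 = $904,126.32
Combined rate = 0.02463 + 0.0064 + 0.00708 = 0.03811
Old tax = $1,181,865.06 × 0.03811 = $45,040.8774366
New tax = $904,126.32 × 0.03811 = $34,456.2540552
Reduction = $45,040.8774366 − $34,456.2540552 = $10,584.6233814

$10,584.62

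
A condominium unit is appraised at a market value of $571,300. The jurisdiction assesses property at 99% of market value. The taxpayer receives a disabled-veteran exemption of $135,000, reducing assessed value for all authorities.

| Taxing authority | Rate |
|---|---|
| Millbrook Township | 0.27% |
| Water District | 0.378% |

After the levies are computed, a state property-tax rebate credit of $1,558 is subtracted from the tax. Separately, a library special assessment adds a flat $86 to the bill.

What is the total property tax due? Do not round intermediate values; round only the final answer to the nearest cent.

Assessed value = $571,300 × 0.99 = $565,587
Taxable value = $565,587 − $135,000 = $430,587
Millbrook Township: $430,587 × 0.0027 = $1,162.5849
Water District: $430,587 × 0.00378 = $1,627.61886
Levies subtotal = $2,790.20376
After credit = $2,790.20376 − $1,558 = $1,232.20376
Total = $1,232.20376 + $86 = $1,318.20376

$1,318.20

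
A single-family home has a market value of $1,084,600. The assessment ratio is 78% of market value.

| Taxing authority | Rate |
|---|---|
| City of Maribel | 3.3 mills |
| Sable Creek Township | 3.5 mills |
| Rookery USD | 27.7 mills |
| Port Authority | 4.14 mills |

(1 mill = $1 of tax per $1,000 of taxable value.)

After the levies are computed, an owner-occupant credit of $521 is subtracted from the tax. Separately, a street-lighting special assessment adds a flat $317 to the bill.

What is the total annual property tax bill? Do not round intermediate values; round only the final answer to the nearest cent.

Assessed value = $1,084,600 × 0.78 = $845,988
City of Maribel: $845,988 × 0.0033 = $2,791.7604
Sable Creek Township: $845,988 × 0.0035 = $2,960.958
Rookery USD: $845,988 × 0.0277 = $23,433.8676
Port Authority: $845,988 × 0.00414 = $3,502.39032
Levies subtotal = $32,688.97632
After credit = $32,688.97632 − $521 = $32,167.97632
Total = $32,167.97632 + $317 = $32,484.97632

$32,484.98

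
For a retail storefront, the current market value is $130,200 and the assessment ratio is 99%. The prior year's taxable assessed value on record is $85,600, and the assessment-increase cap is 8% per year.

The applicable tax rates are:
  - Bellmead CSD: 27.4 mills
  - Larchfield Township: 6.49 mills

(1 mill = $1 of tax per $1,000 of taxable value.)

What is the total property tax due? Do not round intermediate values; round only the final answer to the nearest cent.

$3,133.06

Uncapped assessed value = $130,200 × 0.99 = $128,898
Cap limit = $85,600 × 1.08 = $92,448
Taxable assessed value = min($128,898, $92,448) = $92,448 (cap binds)
Bellmead CSD: $92,448 × 0.0274 = $2,533.0752
Larchfield Township: $92,448 × 0.00649 = $599.98752
Total = $3,133.06272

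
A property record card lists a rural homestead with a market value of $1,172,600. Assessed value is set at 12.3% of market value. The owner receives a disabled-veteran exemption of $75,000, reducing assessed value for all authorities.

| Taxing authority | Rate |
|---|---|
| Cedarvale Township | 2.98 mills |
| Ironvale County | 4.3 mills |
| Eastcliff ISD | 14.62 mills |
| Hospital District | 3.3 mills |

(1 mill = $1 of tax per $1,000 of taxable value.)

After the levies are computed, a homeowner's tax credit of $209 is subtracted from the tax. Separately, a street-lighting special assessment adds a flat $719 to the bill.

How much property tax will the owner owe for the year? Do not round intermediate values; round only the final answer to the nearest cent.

$2,254.59

Assessed value = $1,172,600 × 0.123 = $144,229.8
Taxable value = $144,229.8 − $75,000 = $69,229.8
Cedarvale Township: $69,229.8 × 0.00298 = $206.304804
Ironvale County: $69,229.8 × 0.0043 = $297.68814
Eastcliff ISD: $69,229.8 × 0.01462 = $1,012.139676
Hospital District: $69,229.8 × 0.0033 = $228.45834
Levies subtotal = $1,744.59096
After credit = $1,744.59096 − $209 = $1,535.59096
Total = $1,535.59096 + $719 = $2,254.59096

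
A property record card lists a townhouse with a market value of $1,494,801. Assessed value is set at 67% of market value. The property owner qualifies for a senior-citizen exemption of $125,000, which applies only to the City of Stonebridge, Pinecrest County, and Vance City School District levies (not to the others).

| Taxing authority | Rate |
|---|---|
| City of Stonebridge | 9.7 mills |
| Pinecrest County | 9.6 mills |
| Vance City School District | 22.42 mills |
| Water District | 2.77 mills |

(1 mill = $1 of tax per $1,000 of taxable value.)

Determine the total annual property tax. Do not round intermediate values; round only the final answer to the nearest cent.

$39,342.48

Assessed value = $1,494,801 × 0.67 = $1,001,516.67
City of Stonebridge: ($1,001,516.67 − $125,000) × 0.0097 = $876,516.67 × 0.0097 = $8,502.211699
Pinecrest County: ($1,001,516.67 − $125,000) × 0.0096 = $876,516.67 × 0.0096 = $8,414.560032
Vance City School District: ($1,001,516.67 − $125,000) × 0.02242 = $876,516.67 × 0.02242 = $19,651.5037414
Water District: $1,001,516.67 × 0.00277 = $2,774.2011759
Total = $39,342.4766483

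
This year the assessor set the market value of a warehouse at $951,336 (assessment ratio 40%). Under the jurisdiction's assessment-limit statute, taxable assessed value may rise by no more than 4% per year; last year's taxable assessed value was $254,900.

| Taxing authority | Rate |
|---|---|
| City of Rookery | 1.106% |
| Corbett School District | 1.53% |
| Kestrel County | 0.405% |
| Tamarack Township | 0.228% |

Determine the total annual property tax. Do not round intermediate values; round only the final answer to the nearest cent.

$8,665.99

Uncapped assessed value = $951,336 × 0.4 = $380,534.4
Cap limit = $254,900 × 1.04 = $265,096
Taxable assessed value = min($380,534.4, $265,096) = $265,096 (cap binds)
City of Rookery: $265,096 × 0.01106 = $2,931.96176
Corbett School District: $265,096 × 0.0153 = $4,055.9688
Kestrel County: $265,096 × 0.00405 = $1,073.6388
Tamarack Township: $265,096 × 0.00228 = $604.41888
Total = $8,665.98824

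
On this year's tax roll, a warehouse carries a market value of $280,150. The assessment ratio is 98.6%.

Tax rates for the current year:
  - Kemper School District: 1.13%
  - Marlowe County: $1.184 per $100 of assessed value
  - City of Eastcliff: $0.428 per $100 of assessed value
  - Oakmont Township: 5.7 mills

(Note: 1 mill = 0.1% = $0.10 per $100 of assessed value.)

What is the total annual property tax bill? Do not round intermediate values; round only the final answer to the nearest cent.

$9,148.67

Assessed value = $280,150 × 0.986 = $276,227.9
Kemper School District: $276,227.9 × 0.0113 = $3,121.37527
Marlowe County: $276,227.9 × 0.01184 = $3,270.538336
City of Eastcliff: $276,227.9 × 0.00428 = $1,182.255412
Oakmont Township: $276,227.9 × 0.0057 = $1,574.49903
Total = $9,148.668048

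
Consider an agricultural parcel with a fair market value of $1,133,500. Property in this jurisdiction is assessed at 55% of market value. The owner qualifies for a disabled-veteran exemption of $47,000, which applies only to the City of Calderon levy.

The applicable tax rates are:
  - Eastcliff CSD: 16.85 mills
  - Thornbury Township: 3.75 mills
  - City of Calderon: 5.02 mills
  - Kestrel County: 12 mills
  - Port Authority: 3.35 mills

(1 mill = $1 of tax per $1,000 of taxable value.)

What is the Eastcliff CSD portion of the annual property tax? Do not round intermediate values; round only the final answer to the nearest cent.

$10,504.71

Assessed value = $1,133,500 × 0.55 = $623,425
Eastcliff CSD taxable value = $623,425 (exemption does not apply)
Eastcliff CSD levy = $623,425 × 0.01685 = $10,504.71125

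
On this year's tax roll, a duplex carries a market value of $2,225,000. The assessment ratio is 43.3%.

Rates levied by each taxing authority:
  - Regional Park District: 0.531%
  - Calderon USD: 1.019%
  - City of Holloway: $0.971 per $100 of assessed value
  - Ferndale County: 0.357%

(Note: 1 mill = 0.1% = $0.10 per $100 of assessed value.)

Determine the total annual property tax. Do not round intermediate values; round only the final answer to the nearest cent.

Assessed value = $2,225,000 × 0.433 = $963,425
Regional Park District: $963,425 × 0.00531 = $5,115.78675
Calderon USD: $963,425 × 0.01019 = $9,817.30075
City of Holloway: $963,425 × 0.00971 = $9,354.85675
Ferndale County: $963,425 × 0.00357 = $3,439.42725
Total = $27,727.3715

$27,727.37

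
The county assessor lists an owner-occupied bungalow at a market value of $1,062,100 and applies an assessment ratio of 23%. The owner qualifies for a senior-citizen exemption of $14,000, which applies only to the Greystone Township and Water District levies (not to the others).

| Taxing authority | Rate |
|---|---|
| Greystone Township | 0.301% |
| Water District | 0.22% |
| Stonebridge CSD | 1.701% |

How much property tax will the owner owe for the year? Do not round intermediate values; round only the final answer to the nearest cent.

Assessed value = $1,062,100 × 0.23 = $244,283
Greystone Township: ($244,283 − $14,000) × 0.00301 = $230,283 × 0.00301 = $693.15183
Water District: ($244,283 − $14,000) × 0.0022 = $230,283 × 0.0022 = $506.6226
Stonebridge CSD: $244,283 × 0.01701 = $4,155.25383
Total = $5,355.02826

$5,355.03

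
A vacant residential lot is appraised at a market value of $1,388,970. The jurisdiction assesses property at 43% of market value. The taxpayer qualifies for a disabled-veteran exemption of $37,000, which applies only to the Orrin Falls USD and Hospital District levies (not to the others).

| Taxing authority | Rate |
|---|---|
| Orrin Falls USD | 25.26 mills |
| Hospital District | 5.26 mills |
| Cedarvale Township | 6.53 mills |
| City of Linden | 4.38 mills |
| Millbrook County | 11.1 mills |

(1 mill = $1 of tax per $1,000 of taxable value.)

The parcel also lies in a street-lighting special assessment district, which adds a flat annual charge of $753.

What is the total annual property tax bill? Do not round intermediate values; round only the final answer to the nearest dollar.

$30,998

Assessed value = $1,388,970 × 0.43 = $597,257.1
Orrin Falls USD: ($597,257.1 − $37,000) × 0.02526 = $560,257.1 × 0.02526 = $14,152.094346
Hospital District: ($597,257.1 − $37,000) × 0.00526 = $560,257.1 × 0.00526 = $2,946.952346
Cedarvale Township: $597,257.1 × 0.00653 = $3,900.088863
City of Linden: $597,257.1 × 0.00438 = $2,615.986098
Millbrook County: $597,257.1 × 0.0111 = $6,629.55381
Levies subtotal = $30,244.675463
Total = $30,244.675463 + $753 = $30,997.675463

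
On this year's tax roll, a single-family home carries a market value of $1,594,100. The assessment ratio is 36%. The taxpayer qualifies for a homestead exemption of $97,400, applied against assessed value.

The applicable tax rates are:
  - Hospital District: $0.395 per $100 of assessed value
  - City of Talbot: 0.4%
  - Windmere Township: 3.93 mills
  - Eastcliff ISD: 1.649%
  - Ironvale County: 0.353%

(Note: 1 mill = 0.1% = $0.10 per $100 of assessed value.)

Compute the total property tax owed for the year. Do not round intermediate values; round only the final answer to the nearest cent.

$15,199.58

Assessed value = $1,594,100 × 0.36 = $573,876
Taxable value = $573,876 − $97,400 = $476,476
Hospital District: $476,476 × 0.00395 = $1,882.0802
City of Talbot: $476,476 × 0.004 = $1,905.904
Windmere Township: $476,476 × 0.00393 = $1,872.55068
Eastcliff ISD: $476,476 × 0.01649 = $7,857.08924
Ironvale County: $476,476 × 0.00353 = $1,681.96028
Total = $15,199.5844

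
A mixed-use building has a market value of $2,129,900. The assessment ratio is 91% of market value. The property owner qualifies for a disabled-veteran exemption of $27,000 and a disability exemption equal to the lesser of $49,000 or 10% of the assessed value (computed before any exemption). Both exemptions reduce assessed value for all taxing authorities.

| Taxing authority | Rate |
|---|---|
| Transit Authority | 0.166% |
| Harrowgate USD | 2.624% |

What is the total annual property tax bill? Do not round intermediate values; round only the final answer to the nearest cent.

$51,955.63

Assessed value = $2,129,900 × 0.91 = $1,938,209
Disability exemption = min($49,000, 10% × $1,938,209) = min($49,000, $193,820.9) = $49,000 (dollar cap binds)
Taxable value = $1,938,209 − $27,000 − $49,000 = $1,862,209
Transit Authority: $1,862,209 × 0.00166 = $3,091.26694
Harrowgate USD: $1,862,209 × 0.02624 = $48,864.36416
Total = $51,955.6311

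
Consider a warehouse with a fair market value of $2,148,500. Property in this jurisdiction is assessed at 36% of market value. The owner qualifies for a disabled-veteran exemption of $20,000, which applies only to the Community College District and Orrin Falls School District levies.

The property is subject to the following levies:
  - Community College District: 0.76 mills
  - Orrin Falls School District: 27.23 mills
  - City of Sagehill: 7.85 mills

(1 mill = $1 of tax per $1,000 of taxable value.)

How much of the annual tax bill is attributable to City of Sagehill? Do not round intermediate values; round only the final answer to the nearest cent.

$6,071.66

Assessed value = $2,148,500 × 0.36 = $773,460
City of Sagehill taxable value = $773,460 (exemption does not apply)
City of Sagehill levy = $773,460 × 0.00785 = $6,071.661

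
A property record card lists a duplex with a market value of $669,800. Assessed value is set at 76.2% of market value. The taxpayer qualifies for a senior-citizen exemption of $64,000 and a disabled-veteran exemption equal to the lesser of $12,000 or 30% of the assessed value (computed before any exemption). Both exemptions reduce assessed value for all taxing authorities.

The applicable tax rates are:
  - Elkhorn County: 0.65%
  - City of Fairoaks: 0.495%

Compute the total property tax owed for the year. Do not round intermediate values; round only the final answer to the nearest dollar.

Assessed value = $669,800 × 0.762 = $510,387.6
Disabled-veteran exemption = min($12,000, 30% × $510,387.6) = min($12,000, $153,116.28) = $12,000 (dollar cap binds)
Taxable value = $510,387.6 − $64,000 − $12,000 = $434,387.6
Elkhorn County: $434,387.6 × 0.0065 = $2,823.5194
City of Fairoaks: $434,387.6 × 0.00495 = $2,150.21862
Total = $4,973.73802

$4,974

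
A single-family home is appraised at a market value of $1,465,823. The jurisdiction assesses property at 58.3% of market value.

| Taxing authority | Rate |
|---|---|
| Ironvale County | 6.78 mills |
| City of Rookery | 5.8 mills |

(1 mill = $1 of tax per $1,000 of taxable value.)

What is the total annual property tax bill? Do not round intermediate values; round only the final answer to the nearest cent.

Assessed value = $1,465,823 × 0.583 = $854,574.809
Ironvale County: $854,574.809 × 0.00678 = $5,794.01720502
City of Rookery: $854,574.809 × 0.0058 = $4,956.5338922
Total = $5,794.01720502 + $4,956.5338922 = $10,750.55109722

$10,750.55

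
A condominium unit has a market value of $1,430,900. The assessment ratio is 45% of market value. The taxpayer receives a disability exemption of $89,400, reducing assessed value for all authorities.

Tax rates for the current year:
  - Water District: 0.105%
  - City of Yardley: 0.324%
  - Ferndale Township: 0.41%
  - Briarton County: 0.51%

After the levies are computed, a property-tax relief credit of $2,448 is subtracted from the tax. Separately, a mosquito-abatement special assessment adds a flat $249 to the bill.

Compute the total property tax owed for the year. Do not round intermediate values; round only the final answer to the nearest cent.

$5,281.27

Assessed value = $1,430,900 × 0.45 = $643,905
Taxable value = $643,905 − $89,400 = $554,505
Water District: $554,505 × 0.00105 = $582.23025
City of Yardley: $554,505 × 0.00324 = $1,796.5962
Ferndale Township: $554,505 × 0.0041 = $2,273.4705
Briarton County: $554,505 × 0.0051 = $2,827.9755
Levies subtotal = $7,480.27245
After credit = $7,480.27245 − $2,448 = $5,032.27245
Total = $5,032.27245 + $249 = $5,281.27245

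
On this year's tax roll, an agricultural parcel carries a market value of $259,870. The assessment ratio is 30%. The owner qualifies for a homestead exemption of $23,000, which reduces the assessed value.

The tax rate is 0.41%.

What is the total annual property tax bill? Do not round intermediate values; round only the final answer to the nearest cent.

$225.34

Assessed value = $259,870 × 0.3 = $77,961
Taxable value = $77,961 − $23,000 = $54,961
Tax = $54,961 × 0.0041 = $225.3401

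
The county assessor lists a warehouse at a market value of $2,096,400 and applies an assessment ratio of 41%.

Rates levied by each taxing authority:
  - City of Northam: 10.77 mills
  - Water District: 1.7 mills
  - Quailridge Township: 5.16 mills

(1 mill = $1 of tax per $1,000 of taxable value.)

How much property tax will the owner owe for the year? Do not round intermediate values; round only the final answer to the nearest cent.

Assessed value = $2,096,400 × 0.41 = $859,524
City of Northam: $859,524 × 0.01077 = $9,257.07348
Water District: $859,524 × 0.0017 = $1,461.1908
Quailridge Township: $859,524 × 0.00516 = $4,435.14384
Total = $9,257.07348 + $1,461.1908 + $4,435.14384 = $15,153.40812

$15,153.41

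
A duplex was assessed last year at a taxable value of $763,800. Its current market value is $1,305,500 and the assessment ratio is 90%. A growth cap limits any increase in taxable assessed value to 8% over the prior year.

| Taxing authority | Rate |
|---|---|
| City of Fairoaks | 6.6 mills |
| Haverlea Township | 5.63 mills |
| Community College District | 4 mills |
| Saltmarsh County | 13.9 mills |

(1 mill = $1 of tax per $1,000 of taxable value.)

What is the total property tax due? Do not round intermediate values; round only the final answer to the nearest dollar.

$24,854

Uncapped assessed value = $1,305,500 × 0.9 = $1,174,950
Cap limit = $763,800 × 1.08 = $824,904
Taxable assessed value = min($1,174,950, $824,904) = $824,904 (cap binds)
City of Fairoaks: $824,904 × 0.0066 = $5,444.3664
Haverlea Township: $824,904 × 0.00563 = $4,644.20952
Community College District: $824,904 × 0.004 = $3,299.616
Saltmarsh County: $824,904 × 0.0139 = $11,466.1656
Total = $24,854.35752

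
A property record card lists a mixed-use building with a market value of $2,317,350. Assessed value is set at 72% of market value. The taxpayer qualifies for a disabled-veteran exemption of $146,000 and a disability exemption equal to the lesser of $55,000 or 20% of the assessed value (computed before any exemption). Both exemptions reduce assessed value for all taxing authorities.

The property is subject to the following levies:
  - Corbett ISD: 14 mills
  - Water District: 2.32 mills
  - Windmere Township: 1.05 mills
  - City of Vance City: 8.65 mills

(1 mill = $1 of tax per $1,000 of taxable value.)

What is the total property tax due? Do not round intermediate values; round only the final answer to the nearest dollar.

Assessed value = $2,317,350 × 0.72 = $1,668,492
Disability exemption = min($55,000, 20% × $1,668,492) = min($55,000, $333,698.4) = $55,000 (dollar cap binds)
Taxable value = $1,668,492 − $146,000 − $55,000 = $1,467,492
Corbett ISD: $1,467,492 × 0.014 = $20,544.888
Water District: $1,467,492 × 0.00232 = $3,404.58144
Windmere Township: $1,467,492 × 0.00105 = $1,540.8666
City of Vance City: $1,467,492 × 0.00865 = $12,693.8058
Total = $38,184.14184

$38,184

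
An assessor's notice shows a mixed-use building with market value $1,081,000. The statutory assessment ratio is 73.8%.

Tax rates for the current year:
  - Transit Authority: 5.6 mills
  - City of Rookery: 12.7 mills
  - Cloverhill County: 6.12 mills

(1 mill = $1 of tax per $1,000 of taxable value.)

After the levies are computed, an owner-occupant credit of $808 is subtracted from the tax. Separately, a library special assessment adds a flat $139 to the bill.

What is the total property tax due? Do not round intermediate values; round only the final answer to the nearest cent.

$18,812.74

Assessed value = $1,081,000 × 0.738 = $797,778
Transit Authority: $797,778 × 0.0056 = $4,467.5568
City of Rookery: $797,778 × 0.0127 = $10,131.7806
Cloverhill County: $797,778 × 0.00612 = $4,882.40136
Levies subtotal = $19,481.73876
After credit = $19,481.73876 − $808 = $18,673.73876
Total = $18,673.73876 + $139 = $18,812.73876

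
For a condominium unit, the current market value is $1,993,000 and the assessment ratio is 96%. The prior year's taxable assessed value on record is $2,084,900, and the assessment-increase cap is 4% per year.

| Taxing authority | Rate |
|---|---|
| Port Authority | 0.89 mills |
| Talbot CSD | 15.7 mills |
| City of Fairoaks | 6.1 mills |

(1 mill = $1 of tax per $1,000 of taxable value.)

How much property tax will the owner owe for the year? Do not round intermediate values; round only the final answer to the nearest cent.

$43,412.32

Uncapped assessed value = $1,993,000 × 0.96 = $1,913,280
Cap limit = $2,084,900 × 1.04 = $2,168,296
Taxable assessed value = min($1,913,280, $2,168,296) = $1,913,280 (cap does not bind)
Port Authority: $1,913,280 × 0.00089 = $1,702.8192
Talbot CSD: $1,913,280 × 0.0157 = $30,038.496
City of Fairoaks: $1,913,280 × 0.0061 = $11,671.008
Total = $43,412.3232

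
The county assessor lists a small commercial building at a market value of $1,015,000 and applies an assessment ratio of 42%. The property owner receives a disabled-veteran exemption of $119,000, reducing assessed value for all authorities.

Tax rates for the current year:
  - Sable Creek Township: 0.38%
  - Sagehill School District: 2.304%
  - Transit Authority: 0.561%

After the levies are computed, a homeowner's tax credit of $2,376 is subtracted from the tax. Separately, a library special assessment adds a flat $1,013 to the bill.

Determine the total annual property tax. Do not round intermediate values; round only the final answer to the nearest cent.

Assessed value = $1,015,000 × 0.42 = $426,300
Taxable value = $426,300 − $119,000 = $307,300
Sable Creek Township: $307,300 × 0.0038 = $1,167.74
Sagehill School District: $307,300 × 0.02304 = $7,080.192
Transit Authority: $307,300 × 0.00561 = $1,723.953
Levies subtotal = $9,971.885
After credit = $9,971.885 − $2,376 = $7,595.885
Total = $7,595.885 + $1,013 = $8,608.885

$8,608.89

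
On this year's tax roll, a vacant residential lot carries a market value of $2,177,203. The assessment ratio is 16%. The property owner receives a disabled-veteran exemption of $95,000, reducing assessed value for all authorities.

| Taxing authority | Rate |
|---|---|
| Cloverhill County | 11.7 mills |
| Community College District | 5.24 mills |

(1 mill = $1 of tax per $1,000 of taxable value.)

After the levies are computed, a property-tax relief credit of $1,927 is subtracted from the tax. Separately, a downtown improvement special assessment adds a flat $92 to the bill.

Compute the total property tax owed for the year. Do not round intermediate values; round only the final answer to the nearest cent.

$2,456.79

Assessed value = $2,177,203 × 0.16 = $348,352.48
Taxable value = $348,352.48 − $95,000 = $253,352.48
Cloverhill County: $253,352.48 × 0.0117 = $2,964.224016
Community College District: $253,352.48 × 0.00524 = $1,327.5669952
Levies subtotal = $4,291.7910112
After credit = $4,291.7910112 − $1,927 = $2,364.7910112
Total = $2,364.7910112 + $92 = $2,456.7910112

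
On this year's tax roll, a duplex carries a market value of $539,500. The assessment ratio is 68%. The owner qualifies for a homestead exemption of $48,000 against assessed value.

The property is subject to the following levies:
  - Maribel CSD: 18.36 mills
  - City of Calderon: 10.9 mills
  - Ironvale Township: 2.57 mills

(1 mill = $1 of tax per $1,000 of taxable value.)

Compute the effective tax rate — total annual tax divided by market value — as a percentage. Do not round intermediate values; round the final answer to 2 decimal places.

Assessed value = $539,500 × 0.68 = $366,860
Taxable value = $366,860 − $48,000 = $318,860
Maribel CSD: $318,860 × 0.01836 = $5,854.2696
City of Calderon: $318,860 × 0.0109 = $3,475.574
Ironvale Township: $318,860 × 0.00257 = $819.4702
Total tax = $10,149.3138
Effective rate = $10,149.3138 ÷ $539,500 = 1.88% of market value

1.88%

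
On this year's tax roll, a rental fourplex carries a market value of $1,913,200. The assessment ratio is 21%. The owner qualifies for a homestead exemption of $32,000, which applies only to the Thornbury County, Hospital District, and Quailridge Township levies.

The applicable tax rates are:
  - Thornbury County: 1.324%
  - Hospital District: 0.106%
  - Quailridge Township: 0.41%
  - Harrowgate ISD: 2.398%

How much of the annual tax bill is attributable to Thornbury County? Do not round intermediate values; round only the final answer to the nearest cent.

Assessed value = $1,913,200 × 0.21 = $401,772
Thornbury County taxable value = $401,772 − $32,000 = $369,772
Thornbury County levy = $369,772 × 0.01324 = $4,895.78128

$4,895.78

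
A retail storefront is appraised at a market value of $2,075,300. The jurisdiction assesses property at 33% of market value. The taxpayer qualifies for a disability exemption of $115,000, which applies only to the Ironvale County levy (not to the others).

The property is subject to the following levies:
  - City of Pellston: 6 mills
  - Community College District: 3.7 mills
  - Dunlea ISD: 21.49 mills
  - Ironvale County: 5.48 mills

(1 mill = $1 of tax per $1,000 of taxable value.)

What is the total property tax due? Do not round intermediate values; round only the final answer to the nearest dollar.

Assessed value = $2,075,300 × 0.33 = $684,849
City of Pellston: $684,849 × 0.006 = $4,109.094
Community College District: $684,849 × 0.0037 = $2,533.9413
Dunlea ISD: $684,849 × 0.02149 = $14,717.40501
Ironvale County: ($684,849 − $115,000) × 0.00548 = $569,849 × 0.00548 = $3,122.77252
Total = $24,483.21283

$24,483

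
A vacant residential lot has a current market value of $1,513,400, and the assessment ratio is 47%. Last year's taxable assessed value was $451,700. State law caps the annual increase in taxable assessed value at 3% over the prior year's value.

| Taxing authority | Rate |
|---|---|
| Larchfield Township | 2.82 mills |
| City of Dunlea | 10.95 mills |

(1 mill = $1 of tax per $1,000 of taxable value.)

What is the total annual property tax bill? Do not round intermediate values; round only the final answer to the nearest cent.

$6,406.51

Uncapped assessed value = $1,513,400 × 0.47 = $711,298
Cap limit = $451,700 × 1.03 = $465,251
Taxable assessed value = min($711,298, $465,251) = $465,251 (cap binds)
Larchfield Township: $465,251 × 0.00282 = $1,312.00782
City of Dunlea: $465,251 × 0.01095 = $5,094.49845
Total = $6,406.50627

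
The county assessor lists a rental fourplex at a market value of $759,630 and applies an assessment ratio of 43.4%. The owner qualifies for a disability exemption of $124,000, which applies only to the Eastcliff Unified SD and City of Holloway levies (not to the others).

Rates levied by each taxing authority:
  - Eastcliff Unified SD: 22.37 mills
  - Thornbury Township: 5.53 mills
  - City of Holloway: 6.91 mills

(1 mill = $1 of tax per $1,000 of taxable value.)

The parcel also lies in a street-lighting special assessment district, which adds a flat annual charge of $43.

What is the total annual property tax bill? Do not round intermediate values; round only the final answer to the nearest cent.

$7,888.42

Assessed value = $759,630 × 0.434 = $329,679.42
Eastcliff Unified SD: ($329,679.42 − $124,000) × 0.02237 = $205,679.42 × 0.02237 = $4,601.0486254
Thornbury Township: $329,679.42 × 0.00553 = $1,823.1271926
City of Holloway: ($329,679.42 − $124,000) × 0.00691 = $205,679.42 × 0.00691 = $1,421.2447922
Levies subtotal = $7,845.4206102
Total = $7,845.4206102 + $43 = $7,888.4206102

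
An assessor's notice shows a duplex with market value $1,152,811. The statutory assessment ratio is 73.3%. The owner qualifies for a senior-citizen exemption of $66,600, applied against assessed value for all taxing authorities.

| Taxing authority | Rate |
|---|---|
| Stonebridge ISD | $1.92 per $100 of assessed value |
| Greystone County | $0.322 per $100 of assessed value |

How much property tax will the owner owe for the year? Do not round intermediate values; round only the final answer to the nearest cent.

Assessed value = $1,152,811 × 0.733 = $845,010.463
Taxable value = $845,010.463 − $66,600 = $778,410.463
Stonebridge ISD: $778,410.463 × 0.0192 = $14,945.4808896
Greystone County: $778,410.463 × 0.00322 = $2,506.48169086
Total = $14,945.4808896 + $2,506.48169086 = $17,451.96258046

$17,451.96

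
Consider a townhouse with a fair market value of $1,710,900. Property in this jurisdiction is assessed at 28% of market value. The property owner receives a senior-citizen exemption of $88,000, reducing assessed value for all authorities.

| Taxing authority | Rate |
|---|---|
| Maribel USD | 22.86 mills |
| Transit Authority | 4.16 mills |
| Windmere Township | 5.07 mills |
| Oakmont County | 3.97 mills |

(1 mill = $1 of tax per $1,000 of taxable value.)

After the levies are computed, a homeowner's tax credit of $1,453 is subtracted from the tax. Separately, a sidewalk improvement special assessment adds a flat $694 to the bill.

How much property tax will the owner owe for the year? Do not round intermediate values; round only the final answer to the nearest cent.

$13,342.34

Assessed value = $1,710,900 × 0.28 = $479,052
Taxable value = $479,052 − $88,000 = $391,052
Maribel USD: $391,052 × 0.02286 = $8,939.44872
Transit Authority: $391,052 × 0.00416 = $1,626.77632
Windmere Township: $391,052 × 0.00507 = $1,982.63364
Oakmont County: $391,052 × 0.00397 = $1,552.47644
Levies subtotal = $14,101.33512
After credit = $14,101.33512 − $1,453 = $12,648.33512
Total = $12,648.33512 + $694 = $13,342.33512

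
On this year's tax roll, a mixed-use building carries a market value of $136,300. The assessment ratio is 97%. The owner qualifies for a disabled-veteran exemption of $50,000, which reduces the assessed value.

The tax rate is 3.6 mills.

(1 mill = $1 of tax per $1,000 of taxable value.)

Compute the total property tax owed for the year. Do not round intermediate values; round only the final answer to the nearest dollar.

$296

Assessed value = $136,300 × 0.97 = $132,211
Taxable value = $132,211 − $50,000 = $82,211
Tax = $82,211 × 0.0036 = $295.9596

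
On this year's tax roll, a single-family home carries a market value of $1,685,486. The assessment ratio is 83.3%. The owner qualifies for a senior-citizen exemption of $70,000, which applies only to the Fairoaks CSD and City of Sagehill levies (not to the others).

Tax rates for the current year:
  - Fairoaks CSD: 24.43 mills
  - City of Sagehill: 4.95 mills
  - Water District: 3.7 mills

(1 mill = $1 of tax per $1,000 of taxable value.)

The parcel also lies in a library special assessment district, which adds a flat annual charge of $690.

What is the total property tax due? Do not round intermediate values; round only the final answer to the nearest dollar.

Assessed value = $1,685,486 × 0.833 = $1,404,009.838
Fairoaks CSD: ($1,404,009.838 − $70,000) × 0.02443 = $1,334,009.838 × 0.02443 = $32,589.86034234
City of Sagehill: ($1,404,009.838 − $70,000) × 0.00495 = $1,334,009.838 × 0.00495 = $6,603.3486981
Water District: $1,404,009.838 × 0.0037 = $5,194.8364006
Levies subtotal = $44,388.04544104
Total = $44,388.04544104 + $690 = $45,078.04544104

$45,078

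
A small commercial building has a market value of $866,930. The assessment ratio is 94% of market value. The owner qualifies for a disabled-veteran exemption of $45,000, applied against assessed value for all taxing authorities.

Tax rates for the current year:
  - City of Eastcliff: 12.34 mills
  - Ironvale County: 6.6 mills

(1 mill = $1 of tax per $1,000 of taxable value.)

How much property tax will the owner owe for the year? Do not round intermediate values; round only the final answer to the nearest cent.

Assessed value = $866,930 × 0.94 = $814,914.2
Taxable value = $814,914.2 − $45,000 = $769,914.2
City of Eastcliff: $769,914.2 × 0.01234 = $9,500.741228
Ironvale County: $769,914.2 × 0.0066 = $5,081.43372
Total = $9,500.741228 + $5,081.43372 = $14,582.174948

$14,582.17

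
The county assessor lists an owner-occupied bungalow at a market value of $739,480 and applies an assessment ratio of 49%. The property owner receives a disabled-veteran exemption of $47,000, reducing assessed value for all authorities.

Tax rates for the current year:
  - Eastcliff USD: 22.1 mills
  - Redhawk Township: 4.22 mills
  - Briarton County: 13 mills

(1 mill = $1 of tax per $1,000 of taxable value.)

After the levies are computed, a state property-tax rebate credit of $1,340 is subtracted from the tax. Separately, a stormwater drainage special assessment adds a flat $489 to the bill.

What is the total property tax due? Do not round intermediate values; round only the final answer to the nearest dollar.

Assessed value = $739,480 × 0.49 = $362,345.2
Taxable value = $362,345.2 − $47,000 = $315,345.2
Eastcliff USD: $315,345.2 × 0.0221 = $6,969.12892
Redhawk Township: $315,345.2 × 0.00422 = $1,330.756744
Briarton County: $315,345.2 × 0.013 = $4,099.4876
Levies subtotal = $12,399.373264
After credit = $12,399.373264 − $1,340 = $11,059.373264
Total = $11,059.373264 + $489 = $11,548.373264

$11,548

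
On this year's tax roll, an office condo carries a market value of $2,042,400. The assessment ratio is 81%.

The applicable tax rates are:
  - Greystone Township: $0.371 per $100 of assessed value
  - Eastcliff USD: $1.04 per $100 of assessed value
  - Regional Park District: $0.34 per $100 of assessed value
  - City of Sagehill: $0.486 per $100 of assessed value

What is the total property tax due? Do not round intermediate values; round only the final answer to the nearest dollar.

$37,008

Assessed value = $2,042,400 × 0.81 = $1,654,344
Greystone Township: $1,654,344 × 0.00371 = $6,137.61624
Eastcliff USD: $1,654,344 × 0.0104 = $17,205.1776
Regional Park District: $1,654,344 × 0.0034 = $5,624.7696
City of Sagehill: $1,654,344 × 0.00486 = $8,040.11184
Total = $6,137.61624 + $17,205.1776 + $5,624.7696 + $8,040.11184 = $37,007.67528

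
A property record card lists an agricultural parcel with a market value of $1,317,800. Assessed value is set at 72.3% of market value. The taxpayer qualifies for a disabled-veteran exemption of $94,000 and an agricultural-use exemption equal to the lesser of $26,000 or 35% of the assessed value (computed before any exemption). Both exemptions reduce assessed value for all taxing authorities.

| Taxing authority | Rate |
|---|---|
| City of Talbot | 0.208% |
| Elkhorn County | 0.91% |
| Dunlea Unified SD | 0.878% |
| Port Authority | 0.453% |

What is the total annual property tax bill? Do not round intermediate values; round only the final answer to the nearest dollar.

Assessed value = $1,317,800 × 0.723 = $952,769.4
Agricultural-use exemption = min($26,000, 35% × $952,769.4) = min($26,000, $333,469.29) = $26,000 (dollar cap binds)
Taxable value = $952,769.4 − $94,000 − $26,000 = $832,769.4
City of Talbot: $832,769.4 × 0.00208 = $1,732.160352
Elkhorn County: $832,769.4 × 0.0091 = $7,578.20154
Dunlea Unified SD: $832,769.4 × 0.00878 = $7,311.715332
Port Authority: $832,769.4 × 0.00453 = $3,772.445382
Total = $20,394.522606

$20,395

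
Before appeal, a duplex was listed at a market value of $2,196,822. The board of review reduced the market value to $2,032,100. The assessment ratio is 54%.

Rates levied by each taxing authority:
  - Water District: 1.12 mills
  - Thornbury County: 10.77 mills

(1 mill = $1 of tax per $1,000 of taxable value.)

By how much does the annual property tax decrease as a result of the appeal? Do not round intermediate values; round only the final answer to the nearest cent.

Old assessed value = $2,196,822 × 0.54 = $1,186,283.88
New assessed value = $2,032,100 × 0.54 = $1,097,334
Combined rate = 0.00112 + 0.01077 = 0.01189
Old tax = $1,186,283.88 × 0.01189 = $14,104.9153332
New tax = $1,097,334 × 0.01189 = $13,047.30126
Reduction = $14,104.9153332 − $13,047.30126 = $1,057.6140732

$1,057.61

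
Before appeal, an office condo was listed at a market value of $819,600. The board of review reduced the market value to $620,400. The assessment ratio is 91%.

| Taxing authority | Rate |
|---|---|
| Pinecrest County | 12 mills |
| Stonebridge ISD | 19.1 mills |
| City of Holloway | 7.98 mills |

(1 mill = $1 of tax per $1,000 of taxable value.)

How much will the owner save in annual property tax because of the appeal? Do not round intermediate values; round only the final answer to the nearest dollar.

Old assessed value = $819,600 × 0.91 = $745,836
New assessed value = $620,400 × 0.91 = $564,564
Combined rate = 0.012 + 0.0191 + 0.00798 = 0.03908
Old tax = $745,836 × 0.03908 = $29,147.27088
New tax = $564,564 × 0.03908 = $22,063.16112
Reduction = $29,147.27088 − $22,063.16112 = $7,084.10976

$7,084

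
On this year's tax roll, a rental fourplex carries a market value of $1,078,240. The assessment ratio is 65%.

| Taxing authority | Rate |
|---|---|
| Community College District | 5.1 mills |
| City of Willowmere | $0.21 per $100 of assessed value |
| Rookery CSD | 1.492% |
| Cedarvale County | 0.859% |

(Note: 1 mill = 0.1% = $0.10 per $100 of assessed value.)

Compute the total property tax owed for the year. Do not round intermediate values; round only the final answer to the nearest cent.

$21,523.29

Assessed value = $1,078,240 × 0.65 = $700,856
Community College District: $700,856 × 0.0051 = $3,574.3656
City of Willowmere: $700,856 × 0.0021 = $1,471.7976
Rookery CSD: $700,856 × 0.01492 = $10,456.77152
Cedarvale County: $700,856 × 0.00859 = $6,020.35304
Total = $21,523.28776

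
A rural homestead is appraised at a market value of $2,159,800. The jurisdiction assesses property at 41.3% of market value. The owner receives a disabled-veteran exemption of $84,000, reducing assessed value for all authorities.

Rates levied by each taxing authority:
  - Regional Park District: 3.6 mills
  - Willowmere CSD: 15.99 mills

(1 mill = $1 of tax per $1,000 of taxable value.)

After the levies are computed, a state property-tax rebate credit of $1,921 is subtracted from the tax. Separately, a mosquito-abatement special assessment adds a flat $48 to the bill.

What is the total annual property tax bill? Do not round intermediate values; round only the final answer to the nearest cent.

$13,955.67

Assessed value = $2,159,800 × 0.413 = $891,997.4
Taxable value = $891,997.4 − $84,000 = $807,997.4
Regional Park District: $807,997.4 × 0.0036 = $2,908.79064
Willowmere CSD: $807,997.4 × 0.01599 = $12,919.878426
Levies subtotal = $15,828.669066
After credit = $15,828.669066 − $1,921 = $13,907.669066
Total = $13,907.669066 + $48 = $13,955.669066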